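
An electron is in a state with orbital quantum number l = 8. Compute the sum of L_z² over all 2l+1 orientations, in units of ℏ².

Σ(L_z)² = 408 ℏ²

m_l runs from −8 to 8, i.e. {-8, -7, -6, -5, -4, -3, -2, -1, 0, 1, 2, 3, 4, 5, 6, 7, 8}.
Σ m_l² = 2·(1 + 4 + 9 + 16 + 25 + 36 + 49 + 64) = 408.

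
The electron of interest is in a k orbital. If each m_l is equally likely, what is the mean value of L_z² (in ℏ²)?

⟨L_z²⟩ = 18.67 ℏ²

The letter k corresponds to l = 7.
m_l runs from −7 to 7, i.e. {-7, -6, -5, -4, -3, -2, -1, 0, 1, 2, 3, 4, 5, 6, 7}.
⟨L_z²⟩ = ℏ²·(Σ m_l²)/(2l+1) = ℏ²·280/15 = 18.67ℏ².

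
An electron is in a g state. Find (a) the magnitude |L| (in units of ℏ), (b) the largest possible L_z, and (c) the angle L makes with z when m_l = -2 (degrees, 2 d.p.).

|L| = 2√5 ℏ ≈ 4.472ℏ; L_z,max = 4ℏ; θ(m_l=-2) ≈ 116.57°

For a g orbital, l = 4.
|L| = ℏ√(4·5) = 2√5 ℏ ≈ 4.472ℏ.
L_z,max = lℏ = 4ℏ.
For m_l = -2: cos θ = -2/√20, θ ≈ 116.57°.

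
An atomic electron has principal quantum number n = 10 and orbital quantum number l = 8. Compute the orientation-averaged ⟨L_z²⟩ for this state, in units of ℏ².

⟨L_z²⟩ = 24 ℏ²

The allowed m_l values are -8, -7, -6, -5, -4, -3, -2, -1, 0, 1, 2, 3, 4, 5, 6, 7, 8.
⟨L_z²⟩ = ℏ²·l(l+1)/3 = 24ℏ².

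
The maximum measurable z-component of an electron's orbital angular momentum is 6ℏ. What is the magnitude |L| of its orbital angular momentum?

Since max m_l = l, l = 6.
|L| = √(l(l+1)) ℏ = √42 ℏ.

|L| = √42 ℏ ≈ 6.481ℏ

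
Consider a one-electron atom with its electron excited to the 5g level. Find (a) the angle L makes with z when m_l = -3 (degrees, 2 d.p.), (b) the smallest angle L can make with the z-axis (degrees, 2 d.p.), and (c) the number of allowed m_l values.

θ(m_l=-3) ≈ 132.13°; θ_min ≈ 26.57°; 9 values

The 5g level has l = 4.
For m_l = -3: cos θ = -3/√20, θ ≈ 132.13°.
cos θ_min = 4/√20, so θ_min ≈ 26.57°.
There are 2l+1 = 9 values of m_l.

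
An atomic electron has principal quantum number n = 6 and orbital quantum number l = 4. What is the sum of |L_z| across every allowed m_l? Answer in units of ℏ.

m_l runs from −4 to 4, i.e. {-4, -3, -2, -1, 0, 1, 2, 3, 4}.
Σ|m_l| = 2·4(4+1)/2 = 20.

Σ|L_z| = 20 ℏ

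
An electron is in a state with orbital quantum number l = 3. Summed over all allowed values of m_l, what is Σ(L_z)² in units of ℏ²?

The allowed m_l values are -3, -2, -1, 0, 1, 2, 3.
Summing m² from −3 to 3: Σ m_l² = 28.

Σ(L_z)² = 28 ℏ²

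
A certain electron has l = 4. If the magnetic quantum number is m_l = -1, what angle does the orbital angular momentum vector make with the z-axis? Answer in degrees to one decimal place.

θ ≈ 102.9°

|L|² = l(l+1)ℏ² = 20ℏ², so |L| = 2√5 ℏ.
L_z = m_l ℏ = −1ℏ.
cos θ = L_z/|L| = -1/√20, so θ ≈ 102.9°.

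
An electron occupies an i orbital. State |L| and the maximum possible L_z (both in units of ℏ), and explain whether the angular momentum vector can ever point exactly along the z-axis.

No: L_z,max = 6ℏ < |L| = √42 ℏ ≈ 6.481ℏ

For an i orbital, l = 6.
|L| = √42 ℏ ≈ 6.4807ℏ, while L_z,max = lℏ = 6ℏ.
Since |L| > L_z,max, the vector can never point exactly along z; the closest it comes is θ_min = arccos(6/√42) ≈ 22.2°.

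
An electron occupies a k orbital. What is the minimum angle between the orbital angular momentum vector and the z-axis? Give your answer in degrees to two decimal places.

The letter k corresponds to l = 7.
|L| = ℏ√(l(l+1)) = 2√14 ℏ.
The smallest angle corresponds to the largest L_z, i.e. m_l = l = 7, giving L_z = 7ℏ.
cos θ_min = 7/√56, so θ_min ≈ 20.70°.

θ_min ≈ 20.70°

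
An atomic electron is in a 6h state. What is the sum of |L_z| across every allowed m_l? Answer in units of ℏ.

Σ|L_z| = 30 ℏ

For 6h, l = 5.
The allowed m_l values are -5, -4, -3, -2, -1, 0, 1, 2, 3, 4, 5.
Σ|m_l| = l(l+1) = 30.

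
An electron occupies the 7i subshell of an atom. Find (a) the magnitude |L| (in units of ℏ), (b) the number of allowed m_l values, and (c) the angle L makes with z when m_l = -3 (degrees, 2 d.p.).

|L| = √42 ℏ ≈ 6.481ℏ; 13 values; θ(m_l=-3) ≈ 117.58°

The 7i subshell has l = 6.
|L| = ℏ√(6·7) = √42 ℏ ≈ 6.481ℏ.
There are 2l+1 = 13 values of m_l.
For m_l = -3: cos θ = -3/√42, θ ≈ 117.58°.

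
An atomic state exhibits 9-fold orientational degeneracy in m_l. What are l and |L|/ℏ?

2l + 1 = 9 ⇒ l = 4.
Then |L| = √(l(l+1)) ℏ = 2√5 ℏ.

l = 4, |L| = 2√5 ℏ ≈ 4.472ℏ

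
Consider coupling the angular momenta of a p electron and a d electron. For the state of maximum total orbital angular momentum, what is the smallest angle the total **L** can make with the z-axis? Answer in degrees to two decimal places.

θ_min ≈ 30.00°

The total orbital quantum number L ranges from |l₁ − l₂| to l₁ + l₂ in integer steps.
Allowed values: L = 1, 2, 3.
The maximum is L = 3, with |L_tot| = ℏ√(3·4) = 2√3 ℏ.
The minimum angle with z is arccos(3/√12) ≈ 30.00°.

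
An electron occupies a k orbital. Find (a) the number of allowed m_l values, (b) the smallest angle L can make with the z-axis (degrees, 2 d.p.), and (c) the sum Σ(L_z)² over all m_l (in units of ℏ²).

15 values; θ_min ≈ 20.70°; Σ(L_z)² = 280 ℏ²

For a k orbital, l = 7.
There are 2l+1 = 15 values of m_l.
cos θ_min = 7/√56, so θ_min ≈ 20.70°.
Σ m_l² = 280, so Σ(L_z)² = 280 ℏ².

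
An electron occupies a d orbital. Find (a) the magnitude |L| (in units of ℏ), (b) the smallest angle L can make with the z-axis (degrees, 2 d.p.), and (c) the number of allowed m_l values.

|L| = √6 ℏ ≈ 2.449ℏ; θ_min ≈ 35.26°; 5 values

A d state has l = 2.
|L| = ℏ√(2·3) = √6 ℏ ≈ 2.449ℏ.
cos θ_min = 2/√6, so θ_min ≈ 35.26°.
There are 2l+1 = 5 values of m_l.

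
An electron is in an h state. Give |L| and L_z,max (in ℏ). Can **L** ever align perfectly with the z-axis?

No: L_z,max = 5ℏ < |L| = √30 ℏ ≈ 5.477ℏ

H corresponds to l = 5.
|L| = √30 ℏ ≈ 5.4772ℏ, while L_z,max = lℏ = 5ℏ.
Since |L| > L_z,max, the vector can never point exactly along z; the closest it comes is θ_min = arccos(5/√30) ≈ 24.1°.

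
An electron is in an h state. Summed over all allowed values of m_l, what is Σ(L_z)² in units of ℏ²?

For an h orbital, l = 5.
m_l runs from −5 to 5, i.e. {-5, -4, -3, -2, -1, 0, 1, 2, 3, 4, 5}.
Σ m_l² = 2·(1 + 4 + 9 + 16 + 25) = 110.

Σ(L_z)² = 110 ℏ²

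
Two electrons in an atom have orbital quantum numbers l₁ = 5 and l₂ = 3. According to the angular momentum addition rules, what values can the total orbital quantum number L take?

Angular momentum addition gives L = |l₁ − l₂|, …, l₁ + l₂.
L ∈ {2, 3, 4, 5, 6, 7, 8}.

L = 2, 3, 4, 5, 6, 7, 8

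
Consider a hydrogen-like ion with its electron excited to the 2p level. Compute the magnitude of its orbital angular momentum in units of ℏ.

|L| = √2 ℏ ≈ 1.414ℏ

The 2p level has l = 1.
|L| = ℏ√(l(l+1)) = ℏ√(1·2) = √2 ℏ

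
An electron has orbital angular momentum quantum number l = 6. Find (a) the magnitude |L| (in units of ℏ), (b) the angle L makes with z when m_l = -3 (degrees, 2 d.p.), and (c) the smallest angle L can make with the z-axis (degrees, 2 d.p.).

|L| = ℏ√(6·7) = √42 ℏ ≈ 6.481ℏ.
For m_l = -3: cos θ = -3/√42, θ ≈ 117.58°.
cos θ_min = 6/√42, so θ_min ≈ 22.21°.

|L| = √42 ℏ ≈ 6.481ℏ; θ(m_l=-3) ≈ 117.58°; θ_min ≈ 22.21°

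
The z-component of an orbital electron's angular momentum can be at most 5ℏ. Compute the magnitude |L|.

|L| = √30 ℏ ≈ 5.477ℏ

The maximum L_z equals lℏ, giving l = 5.
|L| = √(l(l+1)) ℏ = √30 ℏ.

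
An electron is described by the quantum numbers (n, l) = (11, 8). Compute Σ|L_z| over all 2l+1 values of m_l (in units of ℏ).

Σ|L_z| = 72 ℏ

m_l runs from −8 to 8, i.e. {-8, -7, -6, -5, -4, -3, -2, -1, 0, 1, 2, 3, 4, 5, 6, 7, 8}.
Σ|m_l| = 2(1+2+…+8) = 72.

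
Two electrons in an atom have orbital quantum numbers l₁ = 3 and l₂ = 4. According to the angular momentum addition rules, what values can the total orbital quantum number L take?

By the triangle rule, |l₁ − l₂| ≤ L ≤ l₁ + l₂.
Allowed values: L = 1, 2, 3, 4, 5, 6, 7.

L = 1, 2, 3, 4, 5, 6, 7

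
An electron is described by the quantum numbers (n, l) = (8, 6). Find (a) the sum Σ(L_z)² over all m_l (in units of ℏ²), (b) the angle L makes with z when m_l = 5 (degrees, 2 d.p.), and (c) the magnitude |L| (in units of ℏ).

Σ m_l² = 182, so Σ(L_z)² = 182 ℏ².
For m_l = 5: cos θ = 5/√42, θ ≈ 39.51°.
|L| = ℏ√(6·7) = √42 ℏ ≈ 6.481ℏ.

Σ(L_z)² = 182 ℏ²; θ(m_l=5) ≈ 39.51°; |L| = √42 ℏ ≈ 6.481ℏ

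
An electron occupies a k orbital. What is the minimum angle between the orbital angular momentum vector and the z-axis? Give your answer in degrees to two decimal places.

θ_min ≈ 20.70°

K corresponds to l = 7.
|L| = ℏ√(l(l+1)) = 2√14 ℏ.
The smallest angle corresponds to the largest L_z, i.e. m_l = l = 7, giving L_z = 7ℏ.
cos θ_min = 7/√56, so θ_min ≈ 20.70°.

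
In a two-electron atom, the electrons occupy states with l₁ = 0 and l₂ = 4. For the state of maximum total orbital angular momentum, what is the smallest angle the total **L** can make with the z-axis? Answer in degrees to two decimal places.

θ_min ≈ 26.57°

L runs from |0 − 4| = 4 to 0 + 4 = 4.
L ∈ {4}.
The maximum is L = 4, with |L_tot| = ℏ√(4·5) = 2√5 ℏ.
The minimum angle with z is arccos(4/√20) ≈ 26.57°.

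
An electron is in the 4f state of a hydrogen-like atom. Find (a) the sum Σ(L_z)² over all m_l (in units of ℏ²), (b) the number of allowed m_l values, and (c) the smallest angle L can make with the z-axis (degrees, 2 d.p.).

Σ(L_z)² = 28 ℏ²; 7 values; θ_min ≈ 30.00°

For 4f, l = 3.
Σ m_l² = 28, so Σ(L_z)² = 28 ℏ².
There are 2l+1 = 7 values of m_l.
cos θ_min = 3/√12, so θ_min ≈ 30.00°.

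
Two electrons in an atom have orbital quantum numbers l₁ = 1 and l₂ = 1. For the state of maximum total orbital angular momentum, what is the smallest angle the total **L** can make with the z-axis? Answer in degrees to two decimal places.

The total orbital quantum number L ranges from |l₁ − l₂| to l₁ + l₂ in integer steps.
So L can be 0, 1, 2.
The maximum is L = 2, with |L_tot| = ℏ√(2·3) = √6 ℏ.
The minimum angle with z is arccos(2/√6) ≈ 35.26°.

θ_min ≈ 35.26°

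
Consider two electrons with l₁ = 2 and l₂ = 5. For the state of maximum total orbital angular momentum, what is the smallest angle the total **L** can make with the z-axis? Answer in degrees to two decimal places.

Angular momentum addition gives L = |l₁ − l₂|, …, l₁ + l₂.
L ∈ {3, 4, 5, 6, 7}.
The maximum is L = 7, with |L_tot| = ℏ√(7·8) = 2√14 ℏ.
The minimum angle with z is arccos(7/√56) ≈ 20.70°.

θ_min ≈ 20.70°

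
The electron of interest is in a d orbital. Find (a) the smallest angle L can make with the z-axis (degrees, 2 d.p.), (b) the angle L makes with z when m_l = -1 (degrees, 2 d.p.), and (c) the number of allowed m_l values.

The letter d corresponds to l = 2.
cos θ_min = 2/√6, so θ_min ≈ 35.26°.
For m_l = -1: cos θ = -1/√6, θ ≈ 114.09°.
There are 2l+1 = 5 values of m_l.

θ_min ≈ 35.26°; θ(m_l=-1) ≈ 114.09°; 5 values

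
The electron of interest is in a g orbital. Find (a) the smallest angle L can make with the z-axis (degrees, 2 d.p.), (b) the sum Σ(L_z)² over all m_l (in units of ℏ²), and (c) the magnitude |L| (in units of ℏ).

θ_min ≈ 26.57°; Σ(L_z)² = 60 ℏ²; |L| = 2√5 ℏ ≈ 4.472ℏ

A g state has l = 4.
cos θ_min = 4/√20, so θ_min ≈ 26.57°.
Σ m_l² = 60, so Σ(L_z)² = 60 ℏ².
|L| = ℏ√(4·5) = 2√5 ℏ ≈ 4.472ℏ.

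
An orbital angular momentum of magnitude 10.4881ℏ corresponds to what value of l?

l = 10

|L| = ℏ√(l(l+1)), so l(l+1) = 110.
The positive root is l = 10.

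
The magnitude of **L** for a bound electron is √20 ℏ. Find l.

l = 4

(|L|/ℏ)² = l(l+1) = 20.
The positive root is l = 4.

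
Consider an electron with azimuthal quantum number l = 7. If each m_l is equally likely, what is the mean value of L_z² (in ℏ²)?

⟨L_z²⟩ = 18.67 ℏ²

m_l runs from −7 to 7, i.e. {-7, -6, -5, -4, -3, -2, -1, 0, 1, 2, 3, 4, 5, 6, 7}.
Average of L_z² over 15 states: 280/15 ℏ² = 18.67 ℏ².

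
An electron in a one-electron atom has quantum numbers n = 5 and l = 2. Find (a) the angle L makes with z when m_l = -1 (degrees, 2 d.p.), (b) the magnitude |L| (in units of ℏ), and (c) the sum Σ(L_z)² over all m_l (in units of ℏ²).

For m_l = -1: cos θ = -1/√6, θ ≈ 114.09°.
|L| = ℏ√(2·3) = √6 ℏ ≈ 2.449ℏ.
Σ m_l² = 10, so Σ(L_z)² = 10 ℏ².

θ(m_l=-1) ≈ 114.09°; |L| = √6 ℏ ≈ 2.449ℏ; Σ(L_z)² = 10 ℏ²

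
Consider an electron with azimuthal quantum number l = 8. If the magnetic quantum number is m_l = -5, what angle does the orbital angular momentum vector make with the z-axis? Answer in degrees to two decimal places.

θ ≈ 126.10°

|L| = √(l(l+1)) ℏ = 6√2 ℏ.
L_z = m_l ℏ = −5ℏ.
cos θ = L_z/|L| = -5/√72, so θ ≈ 126.10°.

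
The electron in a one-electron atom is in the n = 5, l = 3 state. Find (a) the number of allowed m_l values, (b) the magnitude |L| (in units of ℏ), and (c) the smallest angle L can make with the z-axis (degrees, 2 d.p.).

7 values; |L| = 2√3 ℏ ≈ 3.464ℏ; θ_min ≈ 30.00°

There are 2l+1 = 7 values of m_l.
|L| = ℏ√(3·4) = 2√3 ℏ ≈ 3.464ℏ.
cos θ_min = 3/√12, so θ_min ≈ 30.00°.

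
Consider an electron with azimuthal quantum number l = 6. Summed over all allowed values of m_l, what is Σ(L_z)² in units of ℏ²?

m_l runs from −6 to 6, i.e. {-6, -5, -4, -3, -2, -1, 0, 1, 2, 3, 4, 5, 6}.
Σ m_l² = 2·(1 + 4 + 9 + 16 + 25 + 36) = 182.

Σ(L_z)² = 182 ℏ²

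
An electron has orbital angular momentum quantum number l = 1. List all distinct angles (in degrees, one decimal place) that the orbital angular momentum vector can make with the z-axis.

θ ∈ {45.0°, 90.0°, 135.0°}

|L| = ℏ√(l(l+1)) = √2 ℏ.
cos θ = m_l/√2 for each m_l ∈ {-1, 0, 1}.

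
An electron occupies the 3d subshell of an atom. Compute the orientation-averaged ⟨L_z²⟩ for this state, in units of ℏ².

The 3d subshell has l = 2.
m_l ∈ {-2, -1, 0, 1, 2}.
⟨L_z²⟩ = ℏ²·l(l+1)/3 = 2ℏ².

⟨L_z²⟩ = 2 ℏ²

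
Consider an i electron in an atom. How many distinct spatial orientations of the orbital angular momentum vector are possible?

13

An i state has l = 6.
The number of m_l values is 2l + 1 = 2·6 + 1 = 13.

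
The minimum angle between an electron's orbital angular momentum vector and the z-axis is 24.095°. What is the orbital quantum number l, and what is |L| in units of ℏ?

cos²θ_min = l/(l+1) = 0.8333.
Thus l = 0.8333/(1 − 0.8333) ≈ 5.
Then |L| = ℏ√(5·6) = √30 ℏ.

l = 5, |L| = √30 ℏ ≈ 5.477ℏ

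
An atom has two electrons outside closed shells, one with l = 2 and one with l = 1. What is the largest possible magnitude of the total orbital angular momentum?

Angular momentum addition gives L = |l₁ − l₂|, …, l₁ + l₂.
L ∈ {1, 2, 3}.
The largest magnitude corresponds to L = 3: |L_tot| = ℏ√(3·4) = 2√3 ℏ.

|L_tot|_max = 2√3 ℏ ≈ 3.464ℏ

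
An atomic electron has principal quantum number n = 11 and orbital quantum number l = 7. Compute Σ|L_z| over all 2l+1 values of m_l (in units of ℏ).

Σ|L_z| = 56 ℏ

The allowed m_l values are -7, -6, -5, -4, -3, -2, -1, 0, 1, 2, 3, 4, 5, 6, 7.
Σ|m_l| = 2(1+2+…+7) = 56.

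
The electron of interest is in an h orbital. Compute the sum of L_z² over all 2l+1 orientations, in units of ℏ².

H corresponds to l = 5.
m_l runs from −5 to 5, i.e. {-5, -4, -3, -2, -1, 0, 1, 2, 3, 4, 5}.
Σ m_l² = l(l+1)(2l+1)/3 = 5·6·11/3 = 110.

Σ(L_z)² = 110 ℏ²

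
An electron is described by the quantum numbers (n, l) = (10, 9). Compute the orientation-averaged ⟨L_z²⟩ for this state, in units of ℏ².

The allowed m_l values are -9, -8, -7, -6, -5, -4, -3, -2, -1, 0, 1, 2, 3, 4, 5, 6, 7, 8, 9.
⟨L_z²⟩ = ℏ²·l(l+1)/3 = 30ℏ².

⟨L_z²⟩ = 30 ℏ²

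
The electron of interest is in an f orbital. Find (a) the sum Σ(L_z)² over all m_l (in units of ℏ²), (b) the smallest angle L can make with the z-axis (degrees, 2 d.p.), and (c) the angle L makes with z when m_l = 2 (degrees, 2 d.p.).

For an f orbital, l = 3.
Σ m_l² = 28, so Σ(L_z)² = 28 ℏ².
cos θ_min = 3/√12, so θ_min ≈ 30.00°.
For m_l = 2: cos θ = 2/√12, θ ≈ 54.74°.

Σ(L_z)² = 28 ℏ²; θ_min ≈ 30.00°; θ(m_l=2) ≈ 54.74°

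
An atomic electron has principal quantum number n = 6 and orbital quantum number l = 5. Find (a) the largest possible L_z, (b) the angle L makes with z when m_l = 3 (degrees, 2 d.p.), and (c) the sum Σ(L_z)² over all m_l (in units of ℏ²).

L_z,max = 5ℏ; θ(m_l=3) ≈ 56.79°; Σ(L_z)² = 110 ℏ²

L_z,max = lℏ = 5ℏ.
For m_l = 3: cos θ = 3/√30, θ ≈ 56.79°.
Σ m_l² = 110, so Σ(L_z)² = 110 ℏ².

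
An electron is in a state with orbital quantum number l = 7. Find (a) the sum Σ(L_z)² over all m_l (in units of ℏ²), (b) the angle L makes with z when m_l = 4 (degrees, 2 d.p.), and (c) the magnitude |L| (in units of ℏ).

Σ m_l² = 280, so Σ(L_z)² = 280 ℏ².
For m_l = 4: cos θ = 4/√56, θ ≈ 57.69°.
|L| = ℏ√(7·8) = 2√14 ℏ ≈ 7.483ℏ.

Σ(L_z)² = 280 ℏ²; θ(m_l=4) ≈ 57.69°; |L| = 2√14 ℏ ≈ 7.483ℏ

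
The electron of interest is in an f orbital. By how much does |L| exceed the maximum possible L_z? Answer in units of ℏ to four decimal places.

|L| − L_z,max ≈ 0.4641ℏ

For an f orbital, l = 3.
|L| = 2√3 ℏ ≈ 3.4641ℏ, while L_z,max = lℏ = 3ℏ.
The difference is (2√3 − 3)ℏ ≈ 0.4641ℏ.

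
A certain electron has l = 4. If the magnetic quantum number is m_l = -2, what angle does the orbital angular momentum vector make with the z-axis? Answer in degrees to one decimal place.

|L| = √(l(l+1)) ℏ = 2√5 ℏ.
L_z = m_l ℏ = −2ℏ.
cos θ = L_z/|L| = -2/√20, so θ ≈ 116.6°.

θ ≈ 116.6°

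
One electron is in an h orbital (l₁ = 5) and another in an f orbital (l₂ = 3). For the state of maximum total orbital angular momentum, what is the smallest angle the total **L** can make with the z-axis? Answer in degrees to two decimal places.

By the triangle rule, |l₁ − l₂| ≤ L ≤ l₁ + l₂.
L ∈ {2, 3, 4, 5, 6, 7, 8}.
The maximum is L = 8, with |L_tot| = ℏ√(8·9) = 6√2 ℏ.
The minimum angle with z is arccos(8/√72) ≈ 19.47°.

θ_min ≈ 19.47°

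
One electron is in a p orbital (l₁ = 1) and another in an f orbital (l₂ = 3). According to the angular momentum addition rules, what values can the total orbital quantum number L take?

L = 2, 3, 4

L runs from |1 − 3| = 2 to 1 + 3 = 4.
Allowed values: L = 2, 3, 4.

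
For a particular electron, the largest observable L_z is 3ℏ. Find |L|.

|L| = 2√3 ℏ ≈ 3.464ℏ

The maximum L_z equals lℏ, giving l = 3.
|L| = ℏ√(l(l+1)) = 2√3 ℏ.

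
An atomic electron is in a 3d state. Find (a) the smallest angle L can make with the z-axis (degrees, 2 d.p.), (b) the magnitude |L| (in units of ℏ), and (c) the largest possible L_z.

The 3d subshell has l = 2.
cos θ_min = 2/√6, so θ_min ≈ 35.26°.
|L| = ℏ√(2·3) = √6 ℏ ≈ 2.449ℏ.
L_z,max = lℏ = 2ℏ.

θ_min ≈ 35.26°; |L| = √6 ℏ ≈ 2.449ℏ; L_z,max = 2ℏ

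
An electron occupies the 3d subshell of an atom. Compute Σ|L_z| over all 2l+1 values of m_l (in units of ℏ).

The 3d subshell has l = 2.
m_l ∈ {-2, -1, 0, 1, 2}.
Σ|m_l| = 2·2(2+1)/2 = 6.

Σ|L_z| = 6 ℏ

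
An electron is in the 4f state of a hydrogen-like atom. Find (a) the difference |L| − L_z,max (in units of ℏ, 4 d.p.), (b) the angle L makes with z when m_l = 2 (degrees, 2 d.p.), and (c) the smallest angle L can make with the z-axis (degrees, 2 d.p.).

|L|−L_z,max ≈ 0.4641ℏ; θ(m_l=2) ≈ 54.74°; θ_min ≈ 30.00°

4f means n = 4, l = 3.
|L| − L_z,max = (2√3 − 3)ℏ ≈ 0.4641ℏ.
For m_l = 2: cos θ = 2/√12, θ ≈ 54.74°.
cos θ_min = 3/√12, so θ_min ≈ 30.00°.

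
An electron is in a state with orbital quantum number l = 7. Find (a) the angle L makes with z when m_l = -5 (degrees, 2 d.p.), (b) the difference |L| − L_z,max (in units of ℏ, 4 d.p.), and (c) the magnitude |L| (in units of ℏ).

For m_l = -5: cos θ = -5/√56, θ ≈ 131.92°.
|L| − L_z,max = (2√14 − 7)ℏ ≈ 0.4833ℏ.
|L| = ℏ√(7·8) = 2√14 ℏ ≈ 7.483ℏ.

θ(m_l=-5) ≈ 131.92°; |L|−L_z,max ≈ 0.4833ℏ; |L| = 2√14 ℏ ≈ 7.483ℏ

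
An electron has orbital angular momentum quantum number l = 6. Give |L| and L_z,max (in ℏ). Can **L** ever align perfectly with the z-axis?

|L| = √42 ℏ ≈ 6.4807ℏ, while L_z,max = lℏ = 6ℏ.
Since |L| > L_z,max, the vector can never point exactly along z; the closest it comes is θ_min = arccos(6/√42) ≈ 22.2°.

No: L_z,max = 6ℏ < |L| = √42 ℏ ≈ 6.481ℏ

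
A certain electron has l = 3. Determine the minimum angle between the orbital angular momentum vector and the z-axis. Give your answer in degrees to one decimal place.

|L| = ℏ√(l(l+1)) = 2√3 ℏ.
The smallest angle corresponds to the largest L_z, i.e. m_l = l = 3, giving L_z = 3ℏ.
cos θ_min = 3/√12, so θ_min ≈ 30.0°.

θ_min ≈ 30.0°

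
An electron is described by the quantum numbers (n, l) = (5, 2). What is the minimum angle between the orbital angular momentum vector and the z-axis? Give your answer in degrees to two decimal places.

θ_min ≈ 35.26°

|L| = √(l(l+1)) ℏ = √6 ℏ.
The smallest angle corresponds to the largest L_z, i.e. m_l = l = 2, giving L_z = 2ℏ.
cos θ_min = 2/√6, so θ_min ≈ 35.26°.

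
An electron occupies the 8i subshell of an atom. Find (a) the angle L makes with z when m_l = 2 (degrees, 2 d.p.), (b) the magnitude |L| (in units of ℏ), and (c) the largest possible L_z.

The 8i subshell has l = 6.
For m_l = 2: cos θ = 2/√42, θ ≈ 72.02°.
|L| = ℏ√(6·7) = √42 ℏ ≈ 6.481ℏ.
L_z,max = lℏ = 6ℏ.

θ(m_l=2) ≈ 72.02°; |L| = √42 ℏ ≈ 6.481ℏ; L_z,max = 6ℏ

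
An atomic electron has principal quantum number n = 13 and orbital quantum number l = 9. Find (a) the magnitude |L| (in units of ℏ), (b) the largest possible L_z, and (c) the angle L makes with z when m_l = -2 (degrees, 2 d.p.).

|L| = ℏ√(9·10) = 3√10 ℏ ≈ 9.487ℏ.
L_z,max = lℏ = 9ℏ.
For m_l = -2: cos θ = -2/√90, θ ≈ 102.17°.

|L| = 3√10 ℏ ≈ 9.487ℏ; L_z,max = 9ℏ; θ(m_l=-2) ≈ 102.17°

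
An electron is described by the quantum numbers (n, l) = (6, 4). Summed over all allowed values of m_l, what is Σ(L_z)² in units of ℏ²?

Σ(L_z)² = 60 ℏ²

m_l ∈ {-4, -3, -2, -1, 0, 1, 2, 3, 4}.
Σ m_l² = 2·(1 + 4 + 9 + 16) = 60.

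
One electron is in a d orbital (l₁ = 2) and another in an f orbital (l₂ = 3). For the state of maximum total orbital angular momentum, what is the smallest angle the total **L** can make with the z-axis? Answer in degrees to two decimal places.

θ_min ≈ 24.09°

L runs from |2 − 3| = 1 to 2 + 3 = 5.
Allowed values: L = 1, 2, 3, 4, 5.
The maximum is L = 5, with |L_tot| = ℏ√(5·6) = √30 ℏ.
The minimum angle with z is arccos(5/√30) ≈ 24.09°.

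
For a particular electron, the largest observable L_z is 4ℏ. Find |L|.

|L| = 2√5 ℏ ≈ 4.472ℏ

L_z,max = lℏ, so l = 4.
Then |L| = ℏ√(4·5) = 2√5 ℏ.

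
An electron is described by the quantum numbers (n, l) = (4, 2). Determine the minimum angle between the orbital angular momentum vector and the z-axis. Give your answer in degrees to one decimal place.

θ_min ≈ 35.3°

|L| = √(l(l+1)) ℏ = √6 ℏ.
The smallest angle corresponds to the largest L_z, i.e. m_l = l = 2, giving L_z = 2ℏ.
cos θ_min = 2/√6, so θ_min ≈ 35.3°.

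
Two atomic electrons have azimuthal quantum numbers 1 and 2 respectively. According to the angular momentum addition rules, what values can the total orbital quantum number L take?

Angular momentum addition gives L = |l₁ − l₂|, …, l₁ + l₂.
Allowed values: L = 1, 2, 3.

L = 1, 2, 3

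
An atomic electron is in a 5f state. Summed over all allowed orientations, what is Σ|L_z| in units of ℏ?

5f means n = 5, l = 3.
m_l runs from −3 to 3, i.e. {-3, -2, -1, 0, 1, 2, 3}.
Σ|m_l| = 2(1+2+…+3) = 12.

Σ|L_z| = 12 ℏ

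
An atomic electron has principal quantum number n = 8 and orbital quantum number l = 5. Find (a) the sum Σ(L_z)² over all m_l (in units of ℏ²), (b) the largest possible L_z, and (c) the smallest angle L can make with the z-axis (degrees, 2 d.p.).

Σ(L_z)² = 110 ℏ²; L_z,max = 5ℏ; θ_min ≈ 24.09°

Σ m_l² = 110, so Σ(L_z)² = 110 ℏ².
L_z,max = lℏ = 5ℏ.
cos θ_min = 5/√30, so θ_min ≈ 24.09°.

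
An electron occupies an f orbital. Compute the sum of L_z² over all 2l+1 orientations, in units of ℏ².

Σ(L_z)² = 28 ℏ²

For an f orbital, l = 3.
m_l ∈ {-3, -2, -1, 0, 1, 2, 3}.
Σ m_l² = l(l+1)(2l+1)/3 = 3·4·7/3 = 28.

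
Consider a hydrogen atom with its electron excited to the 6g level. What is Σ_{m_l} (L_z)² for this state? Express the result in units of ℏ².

Σ(L_z)² = 60 ℏ²

The 6g level has l = 4.
The allowed m_l values are -4, -3, -2, -1, 0, 1, 2, 3, 4.
Σ m_l² = l(l+1)(2l+1)/3 = 4·5·9/3 = 60.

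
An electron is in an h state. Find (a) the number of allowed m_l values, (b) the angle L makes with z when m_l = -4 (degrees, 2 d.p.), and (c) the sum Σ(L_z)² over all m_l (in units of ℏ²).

An h state has l = 5.
There are 2l+1 = 11 values of m_l.
For m_l = -4: cos θ = -4/√30, θ ≈ 136.91°.
Σ m_l² = 110, so Σ(L_z)² = 110 ℏ².

11 values; θ(m_l=-4) ≈ 136.91°; Σ(L_z)² = 110 ℏ²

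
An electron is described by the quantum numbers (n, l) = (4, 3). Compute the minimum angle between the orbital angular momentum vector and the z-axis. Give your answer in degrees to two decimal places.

θ_min ≈ 30.00°

|L| = ℏ√(l(l+1)) = 2√3 ℏ.
The smallest angle corresponds to the largest L_z, i.e. m_l = l = 3, giving L_z = 3ℏ.
cos θ_min = 3/√12, so θ_min ≈ 30.00°.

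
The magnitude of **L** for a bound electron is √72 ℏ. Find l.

Since |L|² = l(l+1)ℏ², l(l+1) = 72.
l² + l − 72 = 0 ⇒ l = 8.

l = 8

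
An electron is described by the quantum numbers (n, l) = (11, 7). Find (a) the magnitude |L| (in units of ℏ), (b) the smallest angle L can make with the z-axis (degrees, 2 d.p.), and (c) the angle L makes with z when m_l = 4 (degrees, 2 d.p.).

|L| = 2√14 ℏ ≈ 7.483ℏ; θ_min ≈ 20.70°; θ(m_l=4) ≈ 57.69°

|L| = ℏ√(7·8) = 2√14 ℏ ≈ 7.483ℏ.
cos θ_min = 7/√56, so θ_min ≈ 20.70°.
For m_l = 4: cos θ = 4/√56, θ ≈ 57.69°.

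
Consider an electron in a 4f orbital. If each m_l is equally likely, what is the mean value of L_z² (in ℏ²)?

The 4f subshell has l = 3.
The allowed m_l values are -3, -2, -1, 0, 1, 2, 3.
⟨L_z²⟩ = ℏ²·l(l+1)/3 = 4ℏ².

⟨L_z²⟩ = 4 ℏ²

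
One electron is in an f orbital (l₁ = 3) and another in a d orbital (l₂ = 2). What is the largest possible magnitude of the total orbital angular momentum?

|L_tot|_max = √30 ℏ ≈ 5.477ℏ

The total orbital quantum number L ranges from |l₁ − l₂| to l₁ + l₂ in integer steps.
Allowed values: L = 1, 2, 3, 4, 5.
The largest magnitude corresponds to L = 5: |L_tot| = ℏ√(5·6) = √30 ℏ.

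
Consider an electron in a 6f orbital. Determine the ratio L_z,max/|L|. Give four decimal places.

L_z,max/|L| = 0.8660

For 6f, l = 3.
|L| = 2√3 ℏ ≈ 3.4641ℏ, while L_z,max = lℏ = 3ℏ.
L_z,max/|L| = 3/√12 = 0.8660.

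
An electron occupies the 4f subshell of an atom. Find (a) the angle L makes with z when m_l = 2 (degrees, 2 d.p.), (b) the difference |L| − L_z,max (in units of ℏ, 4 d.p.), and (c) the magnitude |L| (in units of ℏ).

θ(m_l=2) ≈ 54.74°; |L|−L_z,max ≈ 0.4641ℏ; |L| = 2√3 ℏ ≈ 3.464ℏ

4f means n = 4, l = 3.
For m_l = 2: cos θ = 2/√12, θ ≈ 54.74°.
|L| − L_z,max = (2√3 − 3)ℏ ≈ 0.4641ℏ.
|L| = ℏ√(3·4) = 2√3 ℏ ≈ 3.464ℏ.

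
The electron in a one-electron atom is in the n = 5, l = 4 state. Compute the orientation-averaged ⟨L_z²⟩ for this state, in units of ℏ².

⟨L_z²⟩ = 6.667 ℏ²

m_l ∈ {-4, -3, -2, -1, 0, 1, 2, 3, 4}.
⟨L_z²⟩ = ℏ²·l(l+1)/3 = 6.667ℏ².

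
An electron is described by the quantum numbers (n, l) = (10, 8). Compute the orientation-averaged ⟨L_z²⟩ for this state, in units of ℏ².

m_l runs from −8 to 8, i.e. {-8, -7, -6, -5, -4, -3, -2, -1, 0, 1, 2, 3, 4, 5, 6, 7, 8}.
Average of L_z² over 17 states: 408/17 ℏ² = 24 ℏ².

⟨L_z²⟩ = 24 ℏ²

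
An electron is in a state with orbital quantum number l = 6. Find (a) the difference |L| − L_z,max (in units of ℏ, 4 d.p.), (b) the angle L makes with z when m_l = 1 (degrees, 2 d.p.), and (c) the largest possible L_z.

|L|−L_z,max ≈ 0.4807ℏ; θ(m_l=1) ≈ 81.12°; L_z,max = 6ℏ

|L| − L_z,max = (√42 − 6)ℏ ≈ 0.4807ℏ.
For m_l = 1: cos θ = 1/√42, θ ≈ 81.12°.
L_z,max = lℏ = 6ℏ.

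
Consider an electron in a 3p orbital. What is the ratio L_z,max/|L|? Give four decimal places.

L_z,max/|L| = 0.7071

The 3p subshell has l = 1.
|L| = √2 ℏ ≈ 1.4142ℏ, while L_z,max = lℏ = 1ℏ.
L_z,max/|L| = 1/√2 = 0.7071.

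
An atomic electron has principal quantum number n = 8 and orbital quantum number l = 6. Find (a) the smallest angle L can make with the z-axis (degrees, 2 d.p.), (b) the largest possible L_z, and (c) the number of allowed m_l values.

cos θ_min = 6/√42, so θ_min ≈ 22.21°.
L_z,max = lℏ = 6ℏ.
There are 2l+1 = 13 values of m_l.

θ_min ≈ 22.21°; L_z,max = 6ℏ; 13 values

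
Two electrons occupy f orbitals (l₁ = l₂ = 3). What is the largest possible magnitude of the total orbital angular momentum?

The total orbital quantum number L ranges from |l₁ − l₂| to l₁ + l₂ in integer steps.
Allowed values: L = 0, 1, 2, 3, 4, 5, 6.
The largest magnitude corresponds to L = 6: |L_tot| = ℏ√(6·7) = √42 ℏ.

|L_tot|_max = √42 ℏ ≈ 6.481ℏ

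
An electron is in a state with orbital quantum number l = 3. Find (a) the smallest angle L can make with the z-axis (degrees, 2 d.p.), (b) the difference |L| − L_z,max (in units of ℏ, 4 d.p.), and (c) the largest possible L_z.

cos θ_min = 3/√12, so θ_min ≈ 30.00°.
|L| − L_z,max = (2√3 − 3)ℏ ≈ 0.4641ℏ.
L_z,max = lℏ = 3ℏ.

θ_min ≈ 30.00°; |L|−L_z,max ≈ 0.4641ℏ; L_z,max = 3ℏ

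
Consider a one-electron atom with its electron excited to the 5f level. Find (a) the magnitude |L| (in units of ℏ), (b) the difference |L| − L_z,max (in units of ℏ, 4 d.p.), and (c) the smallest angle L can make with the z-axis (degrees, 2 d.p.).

|L| = 2√3 ℏ ≈ 3.464ℏ; |L|−L_z,max ≈ 0.4641ℏ; θ_min ≈ 30.00°

The 5f level has l = 3.
|L| = ℏ√(3·4) = 2√3 ℏ ≈ 3.464ℏ.
|L| − L_z,max = (2√3 − 3)ℏ ≈ 0.4641ℏ.
cos θ_min = 3/√12, so θ_min ≈ 30.00°.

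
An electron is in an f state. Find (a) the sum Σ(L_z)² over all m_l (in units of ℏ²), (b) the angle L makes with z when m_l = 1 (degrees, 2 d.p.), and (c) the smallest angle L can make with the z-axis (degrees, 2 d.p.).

For an f orbital, l = 3.
Σ m_l² = 28, so Σ(L_z)² = 28 ℏ².
For m_l = 1: cos θ = 1/√12, θ ≈ 73.22°.
cos θ_min = 3/√12, so θ_min ≈ 30.00°.

Σ(L_z)² = 28 ℏ²; θ(m_l=1) ≈ 73.22°; θ_min ≈ 30.00°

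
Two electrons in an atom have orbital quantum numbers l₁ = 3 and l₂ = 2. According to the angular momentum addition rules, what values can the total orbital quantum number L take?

L runs from |3 − 2| = 1 to 3 + 2 = 5.
Allowed values: L = 1, 2, 3, 4, 5.

L = 1, 2, 3, 4, 5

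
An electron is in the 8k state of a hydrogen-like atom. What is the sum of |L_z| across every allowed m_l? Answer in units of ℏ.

8k means n = 8, l = 7.
m_l ∈ {-7, -6, -5, -4, -3, -2, -1, 0, 1, 2, 3, 4, 5, 6, 7}.
Σ|m_l| = 2(1+2+…+7) = 56.

Σ|L_z| = 56 ℏ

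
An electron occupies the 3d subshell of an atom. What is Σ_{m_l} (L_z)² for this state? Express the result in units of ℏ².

The 3d subshell has l = 2.
m_l ∈ {-2, -1, 0, 1, 2}.
Σ m_l² = 2·(1 + 4) = 10.

Σ(L_z)² = 10 ℏ²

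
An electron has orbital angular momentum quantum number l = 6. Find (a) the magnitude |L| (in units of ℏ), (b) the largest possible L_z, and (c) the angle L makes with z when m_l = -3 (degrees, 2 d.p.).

|L| = ℏ√(6·7) = √42 ℏ ≈ 6.481ℏ.
L_z,max = lℏ = 6ℏ.
For m_l = -3: cos θ = -3/√42, θ ≈ 117.58°.

|L| = √42 ℏ ≈ 6.481ℏ; L_z,max = 6ℏ; θ(m_l=-3) ≈ 117.58°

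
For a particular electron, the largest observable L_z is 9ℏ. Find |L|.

|L| = 3√10 ℏ ≈ 9.487ℏ

The maximum L_z equals lℏ, giving l = 9.
|L| = ℏ√(l(l+1)) = 3√10 ℏ.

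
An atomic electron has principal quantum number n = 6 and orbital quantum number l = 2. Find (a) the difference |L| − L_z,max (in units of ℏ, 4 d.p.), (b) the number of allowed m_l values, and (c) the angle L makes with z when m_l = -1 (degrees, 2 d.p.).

|L| − L_z,max = (√6 − 2)ℏ ≈ 0.4495ℏ.
There are 2l+1 = 5 values of m_l.
For m_l = -1: cos θ = -1/√6, θ ≈ 114.09°.

|L|−L_z,max ≈ 0.4495ℏ; 5 values; θ(m_l=-1) ≈ 114.09°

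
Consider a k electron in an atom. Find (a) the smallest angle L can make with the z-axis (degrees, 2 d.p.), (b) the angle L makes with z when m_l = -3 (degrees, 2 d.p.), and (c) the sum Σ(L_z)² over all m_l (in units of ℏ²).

θ_min ≈ 20.70°; θ(m_l=-3) ≈ 113.63°; Σ(L_z)² = 280 ℏ²

A k state has l = 7.
cos θ_min = 7/√56, so θ_min ≈ 20.70°.
For m_l = -3: cos θ = -3/√56, θ ≈ 113.63°.
Σ m_l² = 280, so Σ(L_z)² = 280 ℏ².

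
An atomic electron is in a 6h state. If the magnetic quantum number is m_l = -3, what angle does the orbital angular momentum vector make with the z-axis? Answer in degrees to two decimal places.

θ ≈ 123.21°

The 6h subshell has l = 5.
|L| = ℏ√(l(l+1)) = √30 ℏ.
L_z = m_l ℏ = −3ℏ.
cos θ = L_z/|L| = -3/√30, so θ ≈ 123.21°.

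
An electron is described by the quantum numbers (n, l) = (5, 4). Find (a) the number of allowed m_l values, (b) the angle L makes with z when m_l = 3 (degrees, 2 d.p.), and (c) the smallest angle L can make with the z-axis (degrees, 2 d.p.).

9 values; θ(m_l=3) ≈ 47.87°; θ_min ≈ 26.57°

There are 2l+1 = 9 values of m_l.
For m_l = 3: cos θ = 3/√20, θ ≈ 47.87°.
cos θ_min = 4/√20, so θ_min ≈ 26.57°.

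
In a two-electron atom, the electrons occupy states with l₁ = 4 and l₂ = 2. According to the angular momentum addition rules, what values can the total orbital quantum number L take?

L = 2, 3, 4, 5, 6

L runs from |4 − 2| = 2 to 4 + 2 = 6.
So L can be 2, 3, 4, 5, 6.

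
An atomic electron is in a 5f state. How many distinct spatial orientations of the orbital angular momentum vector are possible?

5f means n = 5, l = 3.
The number of m_l values is 2l + 1 = 2·3 + 1 = 7.

7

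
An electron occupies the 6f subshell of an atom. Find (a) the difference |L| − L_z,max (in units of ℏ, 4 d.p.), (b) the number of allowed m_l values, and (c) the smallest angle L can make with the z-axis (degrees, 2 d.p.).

|L|−L_z,max ≈ 0.4641ℏ; 7 values; θ_min ≈ 30.00°

For 6f, l = 3.
|L| − L_z,max = (2√3 − 3)ℏ ≈ 0.4641ℏ.
There are 2l+1 = 7 values of m_l.
cos θ_min = 3/√12, so θ_min ≈ 30.00°.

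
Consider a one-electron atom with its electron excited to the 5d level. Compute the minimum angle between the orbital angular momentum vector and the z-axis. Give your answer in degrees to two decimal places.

The 5d level has l = 2.
|L| = ℏ√(l(l+1)) = √6 ℏ.
The smallest angle corresponds to the largest L_z, i.e. m_l = l = 2, giving L_z = 2ℏ.
cos θ_min = 2/√6, so θ_min ≈ 35.26°.

θ_min ≈ 35.26°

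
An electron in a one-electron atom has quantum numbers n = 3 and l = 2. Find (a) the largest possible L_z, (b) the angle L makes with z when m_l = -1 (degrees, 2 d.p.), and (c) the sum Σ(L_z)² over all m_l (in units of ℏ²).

L_z,max = 2ℏ; θ(m_l=-1) ≈ 114.09°; Σ(L_z)² = 10 ℏ²

L_z,max = lℏ = 2ℏ.
For m_l = -1: cos θ = -1/√6, θ ≈ 114.09°.
Σ m_l² = 10, so Σ(L_z)² = 10 ℏ².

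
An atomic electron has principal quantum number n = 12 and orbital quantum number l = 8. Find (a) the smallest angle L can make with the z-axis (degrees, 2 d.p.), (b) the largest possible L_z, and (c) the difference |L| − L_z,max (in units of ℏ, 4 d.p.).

cos θ_min = 8/√72, so θ_min ≈ 19.47°.
L_z,max = lℏ = 8ℏ.
|L| − L_z,max = (6√2 − 8)ℏ ≈ 0.4853ℏ.

θ_min ≈ 19.47°; L_z,max = 8ℏ; |L|−L_z,max ≈ 0.4853ℏ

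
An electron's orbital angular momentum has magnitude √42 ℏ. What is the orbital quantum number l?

l = 6

|L| = ℏ√(l(l+1)), so l(l+1) = 42.
l² + l − 42 = 0 ⇒ l = 6.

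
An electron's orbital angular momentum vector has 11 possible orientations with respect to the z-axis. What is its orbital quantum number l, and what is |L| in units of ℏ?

l = 5, |L| = √30 ℏ ≈ 5.477ℏ

2l + 1 = 11 ⇒ l = 5.
|L| = ℏ√(l(l+1)) = ℏ√(5·6) = √30 ℏ.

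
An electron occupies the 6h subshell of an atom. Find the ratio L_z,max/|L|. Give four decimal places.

L_z,max/|L| = 0.9129

The 6h subshell has l = 5.
|L| = √30 ℏ ≈ 5.4772ℏ, while L_z,max = lℏ = 5ℏ.
L_z,max/|L| = 5/√30 = 0.9129.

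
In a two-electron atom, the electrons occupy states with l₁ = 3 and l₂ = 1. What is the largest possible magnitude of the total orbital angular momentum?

|L_tot|_max = 2√5 ℏ ≈ 4.472ℏ

By the triangle rule, |l₁ − l₂| ≤ L ≤ l₁ + l₂.
Allowed values: L = 2, 3, 4.
The largest magnitude corresponds to L = 4: |L_tot| = ℏ√(4·5) = 2√5 ℏ.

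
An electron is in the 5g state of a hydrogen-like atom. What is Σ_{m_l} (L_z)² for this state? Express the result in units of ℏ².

5g means n = 5, l = 4.
m_l ∈ {-4, -3, -2, -1, 0, 1, 2, 3, 4}.
Summing m² from −4 to 4: Σ m_l² = 60.

Σ(L_z)² = 60 ℏ²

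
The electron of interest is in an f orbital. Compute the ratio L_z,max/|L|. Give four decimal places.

For an f orbital, l = 3.
|L| = 2√3 ℏ ≈ 3.4641ℏ, while L_z,max = lℏ = 3ℏ.
L_z,max/|L| = 3/√12 = 0.8660.

L_z,max/|L| = 0.8660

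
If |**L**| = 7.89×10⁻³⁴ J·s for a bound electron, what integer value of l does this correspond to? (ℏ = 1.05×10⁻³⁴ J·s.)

l = 7

|L|/ℏ = (7.89×10⁻³⁴)/(1.05×10⁻³⁴) ≈ 7.514.
(|L|/ℏ)² = l(l+1) ≈ 56.46 ⇒ l = 7.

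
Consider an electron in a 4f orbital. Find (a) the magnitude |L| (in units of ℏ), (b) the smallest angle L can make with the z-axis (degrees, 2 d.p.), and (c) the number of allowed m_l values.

For 4f, l = 3.
|L| = ℏ√(3·4) = 2√3 ℏ ≈ 3.464ℏ.
cos θ_min = 3/√12, so θ_min ≈ 30.00°.
There are 2l+1 = 7 values of m_l.

|L| = 2√3 ℏ ≈ 3.464ℏ; θ_min ≈ 30.00°; 7 values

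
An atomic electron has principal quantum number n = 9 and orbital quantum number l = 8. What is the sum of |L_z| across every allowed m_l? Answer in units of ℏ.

The allowed m_l values are -8, -7, -6, -5, -4, -3, -2, -1, 0, 1, 2, 3, 4, 5, 6, 7, 8.
Σ|m_l| = 2(1+2+…+8) = 72.

Σ|L_z| = 72 ℏ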